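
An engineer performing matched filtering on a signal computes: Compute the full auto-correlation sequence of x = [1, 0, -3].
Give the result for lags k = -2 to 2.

r_xx[k] = sum_m x[m]*x[m+k], indexed from 0, for k = -2 to 2:
  r_xx[-2] = x[2]*x[0] = -3
  r_xx[-1] = x[1]*x[0] + x[2]*x[1] = 0
  r_xx[0] = x[0]*x[0] + x[1]*x[1] + x[2]*x[2] = 10
  r_xx[1] = x[0]*x[1] + x[1]*x[2] = 0
  r_xx[2] = x[0]*x[2] = -3
r_xx = [-3, 0, 10, 0, -3]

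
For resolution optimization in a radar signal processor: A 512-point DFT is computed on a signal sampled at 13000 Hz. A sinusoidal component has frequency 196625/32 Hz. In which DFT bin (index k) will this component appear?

DFT frequency resolution = f_s/N = 13000/512 = 1625/64 Hz
Bin index k = f_signal / resolution = 196625/32 / 1625/64 = 242
The signal frequency 196625/32 Hz falls in DFT bin k = 242.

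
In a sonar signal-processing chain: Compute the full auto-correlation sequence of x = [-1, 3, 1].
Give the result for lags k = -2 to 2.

r_xx[k] = sum_m x[m]*x[m+k], indexed from 0, for k = -2 to 2:
  r_xx[-2] = x[2]*x[0] = -1
  r_xx[-1] = x[1]*x[0] + x[2]*x[1] = 0
  r_xx[0] = x[0]*x[0] + x[1]*x[1] + x[2]*x[2] = 11
  r_xx[1] = x[0]*x[1] + x[1]*x[2] = 0
  r_xx[2] = x[0]*x[2] = -1
r_xx = [-1, 0, 11, 0, -1]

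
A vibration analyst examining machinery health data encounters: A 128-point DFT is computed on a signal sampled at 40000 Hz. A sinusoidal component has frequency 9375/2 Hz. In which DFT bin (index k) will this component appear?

DFT frequency resolution = f_s/N = 40000/128 = 625/2 Hz
Bin index k = f_signal / resolution = 9375/2 / 625/2 = 15
The signal frequency 9375/2 Hz falls in DFT bin k = 15.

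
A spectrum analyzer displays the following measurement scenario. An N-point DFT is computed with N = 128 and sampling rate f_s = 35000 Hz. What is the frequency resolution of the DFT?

DFT frequency resolution = f_s / N
= 35000 / 128 = 4375/16 Hz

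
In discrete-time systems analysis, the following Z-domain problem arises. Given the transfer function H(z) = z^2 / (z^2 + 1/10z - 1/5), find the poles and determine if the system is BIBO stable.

Poles are roots of the denominator: z^2 + 1/10z - 1/5 = 0.
Quadratic formula: z = [-(1/10) +/- sqrt((1/10)^2 - 4*(-1/5))] / 2
Discriminant = 1/100 + 4/5 = 81/100; sqrt = 9/10.
z = (-1/10 +/- 9/10) / 2 => z = 2/5 or z = -1/2.
|p1| = 1/2, |p2| = 2/5.
For BIBO stability, all poles must lie inside the unit circle (|p| < 1).
System is STABLE since both |p| < 1.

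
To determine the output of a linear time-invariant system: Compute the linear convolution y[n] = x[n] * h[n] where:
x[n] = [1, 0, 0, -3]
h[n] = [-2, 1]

y[n] = sum_k x[k]*h[n-k]. Output length = len(x) + len(h) - 1 = 4 + 2 - 1 = 5.
y[0] = 1*-2 = -2
y[1] = 0*-2 + 1*1 = 1
y[2] = 0*-2 + 0*1 = 0
y[3] = -3*-2 + 0*1 = 6
y[4] = -3*1 = -3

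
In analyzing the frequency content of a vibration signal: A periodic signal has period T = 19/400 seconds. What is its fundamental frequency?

The fundamental frequency is the reciprocal of the period.
f = 1/T = 1/(19/400) = 400/19 Hz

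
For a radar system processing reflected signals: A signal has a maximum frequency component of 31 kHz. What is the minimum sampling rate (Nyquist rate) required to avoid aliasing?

By the Nyquist-Shannon sampling theorem,
the minimum sampling rate (Nyquist rate) must be at least 2 * f_max.
Nyquist rate = 2 * 31 kHz = 62 kHz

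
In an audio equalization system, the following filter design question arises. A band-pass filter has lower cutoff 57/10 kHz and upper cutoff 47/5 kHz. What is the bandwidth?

Bandwidth = f_high - f_low
= 47/5 kHz - 57/10 kHz = 37/10 kHz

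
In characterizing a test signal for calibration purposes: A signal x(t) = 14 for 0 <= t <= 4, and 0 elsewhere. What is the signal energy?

Energy = integral of |x(t)|^2 dt over the signal duration
= 14^2 * 4 = 196 * 4 = 784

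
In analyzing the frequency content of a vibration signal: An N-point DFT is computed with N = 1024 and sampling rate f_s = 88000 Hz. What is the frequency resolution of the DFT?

DFT frequency resolution = f_s / N
= 88000 / 1024 = 1375/16 Hz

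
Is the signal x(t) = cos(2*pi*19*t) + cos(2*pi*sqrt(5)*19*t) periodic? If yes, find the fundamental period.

f1 = 19 Hz, f2 = 19*sqrt(5) Hz
Ratio f2/f1 = sqrt(5), which is irrational.
Since the frequency ratio is irrational, no common period exists.
The signal is not periodic.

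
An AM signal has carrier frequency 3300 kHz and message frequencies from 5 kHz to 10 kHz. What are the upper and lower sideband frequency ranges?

Upper sideband (USB) = fc + [fm_low, fm_high] = 3300 + [5, 10] = [3305, 3310] kHz
Lower sideband (LSB) = fc - [fm_high, fm_low] = 3300 - [10, 5] = [3290, 3295] kHz
Total occupied spectrum: 3290 kHz to 3310 kHz (plus carrier at 3300 kHz)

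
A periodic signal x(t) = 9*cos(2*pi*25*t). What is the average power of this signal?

Average power of A*cos(wt) is A^2/2.
P = 9^2 / 2 = 81/2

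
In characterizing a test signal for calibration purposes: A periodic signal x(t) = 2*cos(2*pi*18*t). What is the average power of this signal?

Average power of A*cos(wt) is A^2/2.
P = 2^2 / 2 = 4/2 = 2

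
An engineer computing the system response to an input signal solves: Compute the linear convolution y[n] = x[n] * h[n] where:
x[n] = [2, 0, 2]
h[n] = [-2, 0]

y[n] = sum_k x[k]*h[n-k]. Output length = len(x) + len(h) - 1 = 3 + 2 - 1 = 4.
y[0] = 2*-2 = -4
y[1] = 0*-2 + 2*0 = 0
y[2] = 2*-2 + 0*0 = -4
y[3] = 2*0 = 0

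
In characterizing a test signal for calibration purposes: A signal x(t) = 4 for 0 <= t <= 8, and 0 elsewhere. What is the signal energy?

Energy = integral of |x(t)|^2 dt over the signal duration
= 4^2 * 8 = 16 * 8 = 128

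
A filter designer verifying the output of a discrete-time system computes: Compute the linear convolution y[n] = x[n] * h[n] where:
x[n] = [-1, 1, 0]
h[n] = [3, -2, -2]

y[n] = sum_k x[k]*h[n-k]. Output length = len(x) + len(h) - 1 = 3 + 3 - 1 = 5.
y[0] = -1*3 = -3
y[1] = 1*3 + -1*-2 = 5
y[2] = 0*3 + 1*-2 + -1*-2 = 0
y[3] = 0*-2 + 1*-2 = -2
y[4] = 0*-2 = 0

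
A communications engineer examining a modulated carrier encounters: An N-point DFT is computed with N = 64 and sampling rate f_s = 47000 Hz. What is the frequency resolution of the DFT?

DFT frequency resolution = f_s / N
= 47000 / 64 = 5875/8 Hz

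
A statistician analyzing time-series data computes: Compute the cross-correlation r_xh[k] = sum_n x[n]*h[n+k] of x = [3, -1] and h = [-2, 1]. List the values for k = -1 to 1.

Both sequences indexed from 0 and zero outside their support.
Lags with overlap: k = -1 to 1.
  r_xh[-1] = x[1]*h[0] = 2
  r_xh[0] = x[0]*h[0] + x[1]*h[1] = -7
  r_xh[1] = x[0]*h[1] = 3
r_xh = [2, -7, 3] (for k = -1, ..., 1)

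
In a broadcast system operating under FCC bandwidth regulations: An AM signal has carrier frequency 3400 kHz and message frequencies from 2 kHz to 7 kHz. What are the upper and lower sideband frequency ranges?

Upper sideband (USB) = fc + [fm_low, fm_high] = 3400 + [2, 7] = [3402, 3407] kHz
Lower sideband (LSB) = fc - [fm_high, fm_low] = 3400 - [7, 2] = [3393, 3398] kHz
Total occupied spectrum: 3393 kHz to 3407 kHz (plus carrier at 3400 kHz)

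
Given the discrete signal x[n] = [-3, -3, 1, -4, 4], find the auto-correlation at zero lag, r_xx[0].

The auto-correlation at zero lag r_xx[0] equals the signal energy.
r_xx[0] = sum of x[n]^2 = (-3)^2 + (-3)^2 + 1^2 + (-4)^2 + 4^2
= 9 + 9 + 1 + 16 + 16 = 51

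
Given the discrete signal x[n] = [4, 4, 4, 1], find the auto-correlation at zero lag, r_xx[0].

The auto-correlation at zero lag r_xx[0] equals the signal energy.
r_xx[0] = sum of x[n]^2 = 4^2 + 4^2 + 4^2 + 1^2
= 16 + 16 + 16 + 1 = 49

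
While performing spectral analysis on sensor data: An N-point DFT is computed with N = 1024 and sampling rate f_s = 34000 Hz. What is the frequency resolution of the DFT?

DFT frequency resolution = f_s / N
= 34000 / 1024 = 2125/64 Hz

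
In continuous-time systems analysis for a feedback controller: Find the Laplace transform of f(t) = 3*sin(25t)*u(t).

Standard pair: sin(wt)*u(t) <-> w/(s^2+w^2)
With w = 25: L{3*sin(25t)*u(t)} = 75/(s^2+625)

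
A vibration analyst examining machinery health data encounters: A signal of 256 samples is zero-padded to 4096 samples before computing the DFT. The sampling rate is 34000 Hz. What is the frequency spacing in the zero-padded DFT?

Original DFT: N = 256, resolution = f_s/N = 34000/256 = 2125/16 Hz
Zero-padded DFT: N = 4096, resolution = f_s/N = 34000/4096 = 2125/256 Hz
Zero-padding interpolates the spectrum (finer frequency grid)
but does NOT improve the true spectral resolution (ability to resolve close frequencies).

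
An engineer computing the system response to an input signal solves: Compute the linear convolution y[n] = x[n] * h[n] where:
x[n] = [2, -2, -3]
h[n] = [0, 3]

y[n] = sum_k x[k]*h[n-k]. Output length = len(x) + len(h) - 1 = 3 + 2 - 1 = 4.
y[0] = 2*0 = 0
y[1] = -2*0 + 2*3 = 6
y[2] = -3*0 + -2*3 = -6
y[3] = -3*3 = -9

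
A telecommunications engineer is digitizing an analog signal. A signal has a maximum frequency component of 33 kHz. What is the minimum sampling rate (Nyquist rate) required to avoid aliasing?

By the Nyquist-Shannon sampling theorem,
the minimum sampling rate (Nyquist rate) must be at least 2 * f_max.
Nyquist rate = 2 * 33 kHz = 66 kHz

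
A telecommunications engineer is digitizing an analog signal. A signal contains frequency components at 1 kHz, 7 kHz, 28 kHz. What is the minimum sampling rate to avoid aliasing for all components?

The highest frequency component is f_max = 28 kHz.
Nyquist rate = 2 * f_max = 2 * 28 kHz = 56 kHz.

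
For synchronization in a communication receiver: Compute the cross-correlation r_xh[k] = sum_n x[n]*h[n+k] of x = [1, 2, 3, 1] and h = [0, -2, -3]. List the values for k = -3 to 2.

Both sequences indexed from 0 and zero outside their support.
Lags with overlap: k = -3 to 2.
  r_xh[-3] = x[3]*h[0] = 0
  r_xh[-2] = x[2]*h[0] + x[3]*h[1] = -2
  r_xh[-1] = x[1]*h[0] + x[2]*h[1] + x[3]*h[2] = -9
  r_xh[0] = x[0]*h[0] + x[1]*h[1] + x[2]*h[2] = -13
  r_xh[1] = x[0]*h[1] + x[1]*h[2] = -8
  r_xh[2] = x[0]*h[2] = -3
r_xh = [0, -2, -9, -13, -8, -3] (for k = -3, ..., 2)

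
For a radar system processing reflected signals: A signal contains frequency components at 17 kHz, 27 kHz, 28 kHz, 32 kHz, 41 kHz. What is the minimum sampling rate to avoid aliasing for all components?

The highest frequency component is f_max = 41 kHz.
Nyquist rate = 2 * f_max = 2 * 41 kHz = 82 kHz.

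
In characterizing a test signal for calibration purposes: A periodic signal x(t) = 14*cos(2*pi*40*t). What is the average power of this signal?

Average power of A*cos(wt) is A^2/2.
P = 14^2 / 2 = 196/2 = 98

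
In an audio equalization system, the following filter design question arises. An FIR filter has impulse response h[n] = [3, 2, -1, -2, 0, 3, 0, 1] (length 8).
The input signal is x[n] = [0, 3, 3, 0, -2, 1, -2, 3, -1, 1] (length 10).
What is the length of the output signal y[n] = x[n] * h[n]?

For linear convolution, the output length is:
len(y) = len(x) + len(h) - 1 = 10 + 8 - 1 = 17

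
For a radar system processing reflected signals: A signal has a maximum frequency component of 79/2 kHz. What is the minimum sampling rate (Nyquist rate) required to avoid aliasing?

By the Nyquist-Shannon sampling theorem,
the minimum sampling rate (Nyquist rate) must be at least 2 * f_max.
Nyquist rate = 2 * 79/2 kHz = 79 kHz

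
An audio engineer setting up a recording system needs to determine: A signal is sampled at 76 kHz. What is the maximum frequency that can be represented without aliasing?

The maximum frequency that can be represented without aliasing
is the Nyquist frequency: f_max = f_s / 2 = 76 kHz / 2 = 38 kHz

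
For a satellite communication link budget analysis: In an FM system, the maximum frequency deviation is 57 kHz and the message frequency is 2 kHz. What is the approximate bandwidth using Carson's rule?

Carson's rule: BW = 2*(delta_f + f_m)
= 2*(57 + 2) kHz = 118 kHz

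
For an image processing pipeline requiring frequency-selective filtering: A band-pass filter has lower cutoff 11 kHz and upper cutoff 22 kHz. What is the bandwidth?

Bandwidth = f_high - f_low
= 22 kHz - 11 kHz = 11 kHz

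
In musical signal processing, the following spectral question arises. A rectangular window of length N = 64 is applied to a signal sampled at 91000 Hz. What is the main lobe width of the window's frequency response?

For a rectangular window of length N,
the main lobe width in frequency is 2*f_s/N.
= 2*91000/64 = 11375/4 Hz
This determines the minimum frequency separation for resolving two sinusoids.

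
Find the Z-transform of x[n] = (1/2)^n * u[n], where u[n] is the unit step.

The Z-transform of a^n * u[n] is z/(z-a) for |z| > |a|.
Here a = 1/2, so X(z) = z/(z - (1/2)) = 2z/(2z - 1)
ROC: |z| > 1/2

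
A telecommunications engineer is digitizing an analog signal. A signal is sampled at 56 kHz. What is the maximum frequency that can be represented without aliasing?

The maximum frequency that can be represented without aliasing
is the Nyquist frequency: f_max = f_s / 2 = 56 kHz / 2 = 28 kHz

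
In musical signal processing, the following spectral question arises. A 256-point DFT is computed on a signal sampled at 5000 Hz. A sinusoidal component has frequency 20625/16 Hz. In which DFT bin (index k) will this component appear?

DFT frequency resolution = f_s/N = 5000/256 = 625/32 Hz
Bin index k = f_signal / resolution = 20625/16 / 625/32 = 66
The signal frequency 20625/16 Hz falls in DFT bin k = 66.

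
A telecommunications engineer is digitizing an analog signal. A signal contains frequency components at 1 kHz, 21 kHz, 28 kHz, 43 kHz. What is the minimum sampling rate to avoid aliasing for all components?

The highest frequency component is f_max = 43 kHz.
Nyquist rate = 2 * f_max = 2 * 43 kHz = 86 kHz.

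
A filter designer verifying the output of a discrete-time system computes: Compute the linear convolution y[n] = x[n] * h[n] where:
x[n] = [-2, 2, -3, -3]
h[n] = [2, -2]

y[n] = sum_k x[k]*h[n-k]. Output length = len(x) + len(h) - 1 = 4 + 2 - 1 = 5.
y[0] = -2*2 = -4
y[1] = 2*2 + -2*-2 = 8
y[2] = -3*2 + 2*-2 = -10
y[3] = -3*2 + -3*-2 = 0
y[4] = -3*-2 = 6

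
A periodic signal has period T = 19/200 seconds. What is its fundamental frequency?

The fundamental frequency is the reciprocal of the period.
f = 1/T = 1/(19/200) = 200/19 Hz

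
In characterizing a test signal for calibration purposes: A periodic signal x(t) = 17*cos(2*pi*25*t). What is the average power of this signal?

Average power of A*cos(wt) is A^2/2.
P = 17^2 / 2 = 289/2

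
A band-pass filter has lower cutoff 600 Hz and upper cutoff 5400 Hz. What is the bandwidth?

Bandwidth = f_high - f_low
= 5400 Hz - 600 Hz = 4800 Hz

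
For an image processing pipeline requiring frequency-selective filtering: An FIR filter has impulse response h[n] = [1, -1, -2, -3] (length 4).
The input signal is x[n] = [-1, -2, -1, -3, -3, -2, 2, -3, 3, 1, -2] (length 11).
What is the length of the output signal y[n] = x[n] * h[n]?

For linear convolution, the output length is:
len(y) = len(x) + len(h) - 1 = 11 + 4 - 1 = 14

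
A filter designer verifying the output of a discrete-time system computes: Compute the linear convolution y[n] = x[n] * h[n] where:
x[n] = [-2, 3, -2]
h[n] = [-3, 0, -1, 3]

y[n] = sum_k x[k]*h[n-k]. Output length = len(x) + len(h) - 1 = 3 + 4 - 1 = 6.
y[0] = -2*-3 = 6
y[1] = 3*-3 + -2*0 = -9
y[2] = -2*-3 + 3*0 + -2*-1 = 8
y[3] = -2*0 + 3*-1 + -2*3 = -9
y[4] = -2*-1 + 3*3 = 11
y[5] = -2*3 = -6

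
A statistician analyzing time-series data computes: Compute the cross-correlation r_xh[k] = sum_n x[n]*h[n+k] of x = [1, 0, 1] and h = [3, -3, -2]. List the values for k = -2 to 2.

Both sequences indexed from 0 and zero outside their support.
Lags with overlap: k = -2 to 2.
  r_xh[-2] = x[2]*h[0] = 3
  r_xh[-1] = x[1]*h[0] + x[2]*h[1] = -3
  r_xh[0] = x[0]*h[0] + x[1]*h[1] + x[2]*h[2] = 1
  r_xh[1] = x[0]*h[1] + x[1]*h[2] = -3
  r_xh[2] = x[0]*h[2] = -2
r_xh = [3, -3, 1, -3, -2] (for k = -2, ..., 2)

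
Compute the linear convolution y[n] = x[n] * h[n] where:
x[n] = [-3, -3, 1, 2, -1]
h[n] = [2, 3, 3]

y[n] = sum_k x[k]*h[n-k]. Output length = len(x) + len(h) - 1 = 5 + 3 - 1 = 7.
y[0] = -3*2 = -6
y[1] = -3*2 + -3*3 = -15
y[2] = 1*2 + -3*3 + -3*3 = -16
y[3] = 2*2 + 1*3 + -3*3 = -2
y[4] = -1*2 + 2*3 + 1*3 = 7
y[5] = -1*3 + 2*3 = 3
y[6] = -1*3 = -3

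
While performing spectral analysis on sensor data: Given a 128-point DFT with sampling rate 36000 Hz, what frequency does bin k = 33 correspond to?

The frequency of DFT bin k is: f_k = k * f_s / N
f_33 = 33 * 36000 / 128 = 37125/4 Hz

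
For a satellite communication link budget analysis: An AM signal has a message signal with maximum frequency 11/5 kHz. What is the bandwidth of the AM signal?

In AM (double-sideband), the bandwidth is twice the message frequency.
BW = 2 * f_m = 2 * 11/5 kHz = 22/5 kHz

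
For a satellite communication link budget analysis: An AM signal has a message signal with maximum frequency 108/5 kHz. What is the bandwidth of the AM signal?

In AM (double-sideband), the bandwidth is twice the message frequency.
BW = 2 * f_m = 2 * 108/5 kHz = 216/5 kHz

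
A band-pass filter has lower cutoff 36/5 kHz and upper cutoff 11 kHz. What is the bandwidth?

Bandwidth = f_high - f_low
= 11 kHz - 36/5 kHz = 19/5 kHz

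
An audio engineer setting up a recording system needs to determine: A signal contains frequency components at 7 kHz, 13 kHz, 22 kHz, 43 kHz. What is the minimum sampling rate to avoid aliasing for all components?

The highest frequency component is f_max = 43 kHz.
Nyquist rate = 2 * f_max = 2 * 43 kHz = 86 kHz.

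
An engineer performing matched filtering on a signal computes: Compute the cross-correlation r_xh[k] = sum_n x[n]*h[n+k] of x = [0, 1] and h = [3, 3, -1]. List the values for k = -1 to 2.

Both sequences indexed from 0 and zero outside their support.
Lags with overlap: k = -1 to 2.
  r_xh[-1] = x[1]*h[0] = 3
  r_xh[0] = x[0]*h[0] + x[1]*h[1] = 3
  r_xh[1] = x[0]*h[1] + x[1]*h[2] = -1
  r_xh[2] = x[0]*h[2] = 0
r_xh = [3, 3, -1, 0] (for k = -1, ..., 2)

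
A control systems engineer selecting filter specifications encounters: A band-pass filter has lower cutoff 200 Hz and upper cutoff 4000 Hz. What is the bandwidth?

Bandwidth = f_high - f_low
= 4000 Hz - 200 Hz = 3800 Hz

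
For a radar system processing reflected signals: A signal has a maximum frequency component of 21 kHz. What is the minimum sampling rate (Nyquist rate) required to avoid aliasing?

By the Nyquist-Shannon sampling theorem,
the minimum sampling rate (Nyquist rate) must be at least 2 * f_max.
Nyquist rate = 2 * 21 kHz = 42 kHz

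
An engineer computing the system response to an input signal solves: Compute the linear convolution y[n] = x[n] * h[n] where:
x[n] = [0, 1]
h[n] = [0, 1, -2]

y[n] = sum_k x[k]*h[n-k]. Output length = len(x) + len(h) - 1 = 2 + 3 - 1 = 4.
y[0] = 0*0 = 0
y[1] = 1*0 + 0*1 = 0
y[2] = 1*1 + 0*-2 = 1
y[3] = 1*-2 = -2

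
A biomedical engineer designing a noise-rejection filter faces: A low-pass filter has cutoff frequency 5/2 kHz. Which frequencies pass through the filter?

A low-pass filter passes all frequencies below the cutoff frequency 5/2 kHz and attenuates higher frequencies.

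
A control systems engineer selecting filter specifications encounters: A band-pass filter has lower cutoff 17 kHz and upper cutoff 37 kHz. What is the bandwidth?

Bandwidth = f_high - f_low
= 37 kHz - 17 kHz = 20 kHz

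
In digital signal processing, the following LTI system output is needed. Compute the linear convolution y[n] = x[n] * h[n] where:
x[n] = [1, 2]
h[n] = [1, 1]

y[n] = sum_k x[k]*h[n-k]. Output length = len(x) + len(h) - 1 = 2 + 2 - 1 = 3.
y[0] = 1*1 = 1
y[1] = 2*1 + 1*1 = 3
y[2] = 2*1 = 2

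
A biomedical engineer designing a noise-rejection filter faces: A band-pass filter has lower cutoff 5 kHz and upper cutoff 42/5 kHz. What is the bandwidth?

Bandwidth = f_high - f_low
= 42/5 kHz - 5 kHz = 17/5 kHz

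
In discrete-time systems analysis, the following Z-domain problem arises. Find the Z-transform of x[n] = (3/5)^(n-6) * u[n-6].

Time-shifting property: if X(z) = Z{x[n]}, then Z{x[n-d]} = z^(-d) * X(z)
X(z) = z/(z - 3/5) for x[n] = (3/5)^n * u[n]
Z{x[n-6]} = z^(-6) * z/(z - 3/5) = z^(-5)/(z - 3/5)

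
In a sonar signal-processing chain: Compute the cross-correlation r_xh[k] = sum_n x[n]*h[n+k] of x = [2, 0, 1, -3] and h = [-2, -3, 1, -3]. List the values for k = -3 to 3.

Both sequences indexed from 0 and zero outside their support.
Lags with overlap: k = -3 to 3.
  r_xh[-3] = x[3]*h[0] = 6
  r_xh[-2] = x[2]*h[0] + x[3]*h[1] = 7
  r_xh[-1] = x[1]*h[0] + x[2]*h[1] + x[3]*h[2] = -6
  r_xh[0] = x[0]*h[0] + x[1]*h[1] + x[2]*h[2] + x[3]*h[3] = 6
  r_xh[1] = x[0]*h[1] + x[1]*h[2] + x[2]*h[3] = -9
  r_xh[2] = x[0]*h[2] + x[1]*h[3] = 2
  r_xh[3] = x[0]*h[3] = -6
r_xh = [6, 7, -6, 6, -9, 2, -6] (for k = -3, ..., 3)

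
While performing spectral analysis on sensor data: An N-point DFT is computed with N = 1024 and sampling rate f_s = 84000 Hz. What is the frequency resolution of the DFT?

DFT frequency resolution = f_s / N
= 84000 / 1024 = 2625/32 Hz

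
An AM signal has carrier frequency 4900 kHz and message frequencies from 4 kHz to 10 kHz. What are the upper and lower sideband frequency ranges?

Upper sideband (USB) = fc + [fm_low, fm_high] = 4900 + [4, 10] = [4904, 4910] kHz
Lower sideband (LSB) = fc - [fm_high, fm_low] = 4900 - [10, 4] = [4890, 4896] kHz
Total occupied spectrum: 4890 kHz to 4910 kHz (plus carrier at 4900 kHz)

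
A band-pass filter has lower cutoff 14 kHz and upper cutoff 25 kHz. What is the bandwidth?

Bandwidth = f_high - f_low
= 25 kHz - 14 kHz = 11 kHz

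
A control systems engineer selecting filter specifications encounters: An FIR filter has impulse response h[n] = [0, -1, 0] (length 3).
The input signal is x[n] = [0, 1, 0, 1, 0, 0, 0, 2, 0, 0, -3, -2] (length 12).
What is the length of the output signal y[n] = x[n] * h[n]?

For linear convolution, the output length is:
len(y) = len(x) + len(h) - 1 = 12 + 3 - 1 = 14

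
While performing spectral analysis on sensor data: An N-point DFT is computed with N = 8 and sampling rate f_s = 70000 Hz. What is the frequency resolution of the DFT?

DFT frequency resolution = f_s / N
= 70000 / 8 = 8750 Hz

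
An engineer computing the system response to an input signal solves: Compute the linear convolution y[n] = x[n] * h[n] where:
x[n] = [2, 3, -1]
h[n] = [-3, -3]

y[n] = sum_k x[k]*h[n-k]. Output length = len(x) + len(h) - 1 = 3 + 2 - 1 = 4.
y[0] = 2*-3 = -6
y[1] = 3*-3 + 2*-3 = -15
y[2] = -1*-3 + 3*-3 = -6
y[3] = -1*-3 = 3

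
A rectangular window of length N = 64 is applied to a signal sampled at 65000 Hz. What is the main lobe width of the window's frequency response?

For a rectangular window of length N,
the main lobe width in frequency is 2*f_s/N.
= 2*65000/64 = 8125/4 Hz
This determines the minimum frequency separation for resolving two sinusoids.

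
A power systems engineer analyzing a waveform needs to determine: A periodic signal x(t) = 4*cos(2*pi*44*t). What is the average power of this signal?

Average power of A*cos(wt) is A^2/2.
P = 4^2 / 2 = 16/2 = 8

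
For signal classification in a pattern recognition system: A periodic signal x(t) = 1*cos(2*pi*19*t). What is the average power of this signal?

Average power of A*cos(wt) is A^2/2.
P = 1^2 / 2 = 1/2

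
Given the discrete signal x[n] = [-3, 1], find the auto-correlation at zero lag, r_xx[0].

The auto-correlation at zero lag r_xx[0] equals the signal energy.
r_xx[0] = sum of x[n]^2 = (-3)^2 + 1^2
= 9 + 1 = 10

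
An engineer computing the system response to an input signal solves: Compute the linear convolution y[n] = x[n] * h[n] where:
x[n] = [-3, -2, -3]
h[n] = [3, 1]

y[n] = sum_k x[k]*h[n-k]. Output length = len(x) + len(h) - 1 = 3 + 2 - 1 = 4.
y[0] = -3*3 = -9
y[1] = -2*3 + -3*1 = -9
y[2] = -3*3 + -2*1 = -11
y[3] = -3*1 = -3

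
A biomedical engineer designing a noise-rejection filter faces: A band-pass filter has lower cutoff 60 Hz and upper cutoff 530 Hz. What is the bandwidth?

Bandwidth = f_high - f_low
= 530 Hz - 60 Hz = 470 Hz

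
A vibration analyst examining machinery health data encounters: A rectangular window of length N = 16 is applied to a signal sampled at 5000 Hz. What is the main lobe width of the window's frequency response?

For a rectangular window of length N,
the main lobe width in frequency is 2*f_s/N.
= 2*5000/16 = 625 Hz
This determines the minimum frequency separation for resolving two sinusoids.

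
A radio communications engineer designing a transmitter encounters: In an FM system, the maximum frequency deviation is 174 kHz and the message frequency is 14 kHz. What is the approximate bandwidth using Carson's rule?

Carson's rule: BW = 2*(delta_f + f_m)
= 2*(174 + 14) kHz = 376 kHz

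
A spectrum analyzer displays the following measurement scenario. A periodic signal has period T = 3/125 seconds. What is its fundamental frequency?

The fundamental frequency is the reciprocal of the period.
f = 1/T = 1/(3/125) = 125/3 Hz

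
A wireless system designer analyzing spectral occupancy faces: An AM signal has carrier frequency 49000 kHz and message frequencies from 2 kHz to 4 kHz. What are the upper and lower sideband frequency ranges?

Upper sideband (USB) = fc + [fm_low, fm_high] = 49000 + [2, 4] = [49002, 49004] kHz
Lower sideband (LSB) = fc - [fm_high, fm_low] = 49000 - [4, 2] = [48996, 48998] kHz
Total occupied spectrum: 48996 kHz to 49004 kHz (plus carrier at 49000 kHz)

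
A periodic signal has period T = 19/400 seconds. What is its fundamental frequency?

The fundamental frequency is the reciprocal of the period.
f = 1/T = 1/(19/400) = 400/19 Hz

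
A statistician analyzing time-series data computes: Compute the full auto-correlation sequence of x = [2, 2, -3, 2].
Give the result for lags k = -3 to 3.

r_xx[k] = sum_m x[m]*x[m+k], indexed from 0, for k = -3 to 3:
  r_xx[-3] = x[3]*x[0] = 4
  r_xx[-2] = x[2]*x[0] + x[3]*x[1] = -2
  r_xx[-1] = x[1]*x[0] + x[2]*x[1] + x[3]*x[2] = -8
  r_xx[0] = x[0]*x[0] + x[1]*x[1] + x[2]*x[2] + x[3]*x[3] = 21
  r_xx[1] = x[0]*x[1] + x[1]*x[2] + x[2]*x[3] = -8
  r_xx[2] = x[0]*x[2] + x[1]*x[3] = -2
  r_xx[3] = x[0]*x[3] = 4
r_xx = [4, -2, -8, 21, -8, -2, 4]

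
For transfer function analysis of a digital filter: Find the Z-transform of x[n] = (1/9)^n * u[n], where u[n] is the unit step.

The Z-transform of a^n * u[n] is z/(z-a) for |z| > |a|.
Here a = 1/9, so X(z) = z/(z - (1/9)) = 9z/(9z - 1)
ROC: |z| > 1/9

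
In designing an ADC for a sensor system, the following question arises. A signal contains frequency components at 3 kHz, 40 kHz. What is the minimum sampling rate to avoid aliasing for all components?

The highest frequency component is f_max = 40 kHz.
Nyquist rate = 2 * f_max = 2 * 40 kHz = 80 kHz.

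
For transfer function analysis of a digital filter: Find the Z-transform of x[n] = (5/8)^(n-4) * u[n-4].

Time-shifting property: if X(z) = Z{x[n]}, then Z{x[n-d]} = z^(-d) * X(z)
X(z) = z/(z - 5/8) for x[n] = (5/8)^n * u[n]
Z{x[n-4]} = z^(-4) * z/(z - 5/8) = z^(-3)/(z - 5/8)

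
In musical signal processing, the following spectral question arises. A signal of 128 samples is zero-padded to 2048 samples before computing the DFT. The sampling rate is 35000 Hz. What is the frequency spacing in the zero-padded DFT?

Original DFT: N = 128, resolution = f_s/N = 35000/128 = 4375/16 Hz
Zero-padded DFT: N = 2048, resolution = f_s/N = 35000/2048 = 4375/256 Hz
Zero-padding interpolates the spectrum (finer frequency grid)
but does NOT improve the true spectral resolution (ability to resolve close frequencies).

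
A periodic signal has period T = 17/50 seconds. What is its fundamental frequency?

The fundamental frequency is the reciprocal of the period.
f = 1/T = 1/(17/50) = 50/17 Hz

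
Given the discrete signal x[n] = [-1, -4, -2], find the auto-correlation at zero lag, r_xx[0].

The auto-correlation at zero lag r_xx[0] equals the signal energy.
r_xx[0] = sum of x[n]^2 = (-1)^2 + (-4)^2 + (-2)^2
= 1 + 16 + 4 = 21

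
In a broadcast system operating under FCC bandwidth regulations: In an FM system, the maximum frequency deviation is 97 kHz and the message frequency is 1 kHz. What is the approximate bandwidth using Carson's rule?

Carson's rule: BW = 2*(delta_f + f_m)
= 2*(97 + 1) kHz = 196 kHz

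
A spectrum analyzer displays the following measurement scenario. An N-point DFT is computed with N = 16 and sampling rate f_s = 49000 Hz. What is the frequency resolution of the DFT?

DFT frequency resolution = f_s / N
= 49000 / 16 = 6125/2 Hz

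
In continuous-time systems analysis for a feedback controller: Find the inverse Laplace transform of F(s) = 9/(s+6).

Standard pair: k/(s+a) <-> k*e^(-at)*u(t)
With k=9, a=6: f(t) = 9*e^(-6t)*u(t)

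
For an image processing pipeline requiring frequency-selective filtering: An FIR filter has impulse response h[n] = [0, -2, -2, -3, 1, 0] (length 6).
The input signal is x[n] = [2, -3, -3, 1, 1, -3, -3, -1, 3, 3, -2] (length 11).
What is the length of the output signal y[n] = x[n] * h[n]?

For linear convolution, the output length is:
len(y) = len(x) + len(h) - 1 = 11 + 6 - 1 = 16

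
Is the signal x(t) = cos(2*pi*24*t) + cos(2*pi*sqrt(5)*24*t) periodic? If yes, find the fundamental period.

f1 = 24 Hz, f2 = 24*sqrt(5) Hz
Ratio f2/f1 = sqrt(5), which is irrational.
Since the frequency ratio is irrational, no common period exists.
The signal is not periodic.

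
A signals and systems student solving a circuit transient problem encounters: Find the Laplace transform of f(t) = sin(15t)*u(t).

Standard pair: sin(wt)*u(t) <-> w/(s^2+w^2)
With w = 15: L{sin(15t)*u(t)} = 15/(s^2+225)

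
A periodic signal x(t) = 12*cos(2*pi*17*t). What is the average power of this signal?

Average power of A*cos(wt) is A^2/2.
P = 12^2 / 2 = 144/2 = 72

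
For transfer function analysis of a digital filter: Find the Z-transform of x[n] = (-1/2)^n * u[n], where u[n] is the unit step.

The Z-transform of a^n * u[n] is z/(z-a) for |z| > |a|.
Here a = -1/2, so X(z) = z/(z - (-1/2)) = 2z/(2z + 1)
ROC: |z| > 1/2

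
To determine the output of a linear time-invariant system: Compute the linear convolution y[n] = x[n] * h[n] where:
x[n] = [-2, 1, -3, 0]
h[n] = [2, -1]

y[n] = sum_k x[k]*h[n-k]. Output length = len(x) + len(h) - 1 = 4 + 2 - 1 = 5.
y[0] = -2*2 = -4
y[1] = 1*2 + -2*-1 = 4
y[2] = -3*2 + 1*-1 = -7
y[3] = 0*2 + -3*-1 = 3
y[4] = 0*-1 = 0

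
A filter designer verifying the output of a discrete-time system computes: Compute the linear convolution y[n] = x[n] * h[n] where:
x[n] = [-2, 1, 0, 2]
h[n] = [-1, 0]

y[n] = sum_k x[k]*h[n-k]. Output length = len(x) + len(h) - 1 = 4 + 2 - 1 = 5.
y[0] = -2*-1 = 2
y[1] = 1*-1 + -2*0 = -1
y[2] = 0*-1 + 1*0 = 0
y[3] = 2*-1 + 0*0 = -2
y[4] = 2*0 = 0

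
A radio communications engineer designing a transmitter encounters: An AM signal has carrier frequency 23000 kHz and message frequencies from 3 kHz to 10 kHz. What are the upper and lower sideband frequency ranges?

Upper sideband (USB) = fc + [fm_low, fm_high] = 23000 + [3, 10] = [23003, 23010] kHz
Lower sideband (LSB) = fc - [fm_high, fm_low] = 23000 - [10, 3] = [22990, 22997] kHz
Total occupied spectrum: 22990 kHz to 23010 kHz (plus carrier at 23000 kHz)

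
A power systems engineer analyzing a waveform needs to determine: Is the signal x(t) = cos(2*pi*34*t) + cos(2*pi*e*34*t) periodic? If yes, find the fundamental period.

f1 = 34 Hz, f2 = 34*e Hz
Ratio f2/f1 = e, which is irrational.
Since the frequency ratio is irrational, no common period exists.
The signal is not periodic.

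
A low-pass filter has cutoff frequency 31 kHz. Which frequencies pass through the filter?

A low-pass filter passes all frequencies below the cutoff frequency 31 kHz and attenuates higher frequencies.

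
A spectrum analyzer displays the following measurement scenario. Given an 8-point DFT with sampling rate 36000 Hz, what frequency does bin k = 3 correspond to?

The frequency of DFT bin k is: f_k = k * f_s / N
f_3 = 3 * 36000 / 8 = 13500 Hz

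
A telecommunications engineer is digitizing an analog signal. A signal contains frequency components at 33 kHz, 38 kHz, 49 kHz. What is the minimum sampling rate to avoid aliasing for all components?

The highest frequency component is f_max = 49 kHz.
Nyquist rate = 2 * f_max = 2 * 49 kHz = 98 kHz.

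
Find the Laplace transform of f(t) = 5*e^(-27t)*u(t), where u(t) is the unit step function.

Standard Laplace transform pair:
e^(-at)*u(t) <-> 1/(s+a)
With a = 27: L{5*e^(-27t)*u(t)} = 5/(s+27), ROC: Re(s) > -27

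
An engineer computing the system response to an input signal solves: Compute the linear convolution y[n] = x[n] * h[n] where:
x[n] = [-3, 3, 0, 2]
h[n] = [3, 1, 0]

y[n] = sum_k x[k]*h[n-k]. Output length = len(x) + len(h) - 1 = 4 + 3 - 1 = 6.
y[0] = -3*3 = -9
y[1] = 3*3 + -3*1 = 6
y[2] = 0*3 + 3*1 + -3*0 = 3
y[3] = 2*3 + 0*1 + 3*0 = 6
y[4] = 2*1 + 0*0 = 2
y[5] = 2*0 = 0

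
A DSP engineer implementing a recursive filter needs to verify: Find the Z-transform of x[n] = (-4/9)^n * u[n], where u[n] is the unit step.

The Z-transform of a^n * u[n] is z/(z-a) for |z| > |a|.
Here a = -4/9, so X(z) = z/(z - (-4/9)) = 9z/(9z + 4)
ROC: |z| > 4/9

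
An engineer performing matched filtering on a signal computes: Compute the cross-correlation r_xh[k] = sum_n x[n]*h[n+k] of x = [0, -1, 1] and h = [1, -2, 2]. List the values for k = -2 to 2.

Both sequences indexed from 0 and zero outside their support.
Lags with overlap: k = -2 to 2.
  r_xh[-2] = x[2]*h[0] = 1
  r_xh[-1] = x[1]*h[0] + x[2]*h[1] = -3
  r_xh[0] = x[0]*h[0] + x[1]*h[1] + x[2]*h[2] = 4
  r_xh[1] = x[0]*h[1] + x[1]*h[2] = -2
  r_xh[2] = x[0]*h[2] = 0
r_xh = [1, -3, 4, -2, 0] (for k = -2, ..., 2)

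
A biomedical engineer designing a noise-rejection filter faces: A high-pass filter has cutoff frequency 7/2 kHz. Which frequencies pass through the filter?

A high-pass filter passes all frequencies above the cutoff frequency 7/2 kHz and attenuates lower frequencies.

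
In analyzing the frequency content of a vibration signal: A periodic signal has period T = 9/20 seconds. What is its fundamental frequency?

The fundamental frequency is the reciprocal of the period.
f = 1/T = 1/(9/20) = 20/9 Hz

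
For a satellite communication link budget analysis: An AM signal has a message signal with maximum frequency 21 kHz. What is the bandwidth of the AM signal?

In AM (double-sideband), the bandwidth is twice the message frequency.
BW = 2 * f_m = 2 * 21 kHz = 42 kHz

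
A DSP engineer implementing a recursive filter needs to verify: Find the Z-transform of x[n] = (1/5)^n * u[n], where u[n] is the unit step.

The Z-transform of a^n * u[n] is z/(z-a) for |z| > |a|.
Here a = 1/5, so X(z) = z/(z - (1/5)) = 5z/(5z - 1)
ROC: |z| > 1/5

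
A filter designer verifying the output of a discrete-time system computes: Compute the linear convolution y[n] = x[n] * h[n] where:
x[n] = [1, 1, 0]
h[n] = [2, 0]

y[n] = sum_k x[k]*h[n-k]. Output length = len(x) + len(h) - 1 = 3 + 2 - 1 = 4.
y[0] = 1*2 = 2
y[1] = 1*2 + 1*0 = 2
y[2] = 0*2 + 1*0 = 0
y[3] = 0*0 = 0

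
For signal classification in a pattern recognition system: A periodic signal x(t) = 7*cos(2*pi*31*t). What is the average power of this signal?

Average power of A*cos(wt) is A^2/2.
P = 7^2 / 2 = 49/2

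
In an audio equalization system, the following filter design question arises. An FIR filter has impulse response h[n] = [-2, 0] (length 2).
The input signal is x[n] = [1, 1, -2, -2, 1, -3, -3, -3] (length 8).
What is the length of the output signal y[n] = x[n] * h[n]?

For linear convolution, the output length is:
len(y) = len(x) + len(h) - 1 = 8 + 2 - 1 = 9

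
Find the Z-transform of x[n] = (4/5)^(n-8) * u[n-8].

Time-shifting property: if X(z) = Z{x[n]}, then Z{x[n-d]} = z^(-d) * X(z)
X(z) = z/(z - 4/5) for x[n] = (4/5)^n * u[n]
Z{x[n-8]} = z^(-8) * z/(z - 4/5) = z^(-7)/(z - 4/5)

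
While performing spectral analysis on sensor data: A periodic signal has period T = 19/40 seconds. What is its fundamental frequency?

The fundamental frequency is the reciprocal of the period.
f = 1/T = 1/(19/40) = 40/19 Hz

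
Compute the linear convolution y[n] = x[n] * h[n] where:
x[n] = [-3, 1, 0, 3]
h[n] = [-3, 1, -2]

y[n] = sum_k x[k]*h[n-k]. Output length = len(x) + len(h) - 1 = 4 + 3 - 1 = 6.
y[0] = -3*-3 = 9
y[1] = 1*-3 + -3*1 = -6
y[2] = 0*-3 + 1*1 + -3*-2 = 7
y[3] = 3*-3 + 0*1 + 1*-2 = -11
y[4] = 3*1 + 0*-2 = 3
y[5] = 3*-2 = -6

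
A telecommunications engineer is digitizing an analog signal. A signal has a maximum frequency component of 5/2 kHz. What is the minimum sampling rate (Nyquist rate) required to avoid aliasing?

By the Nyquist-Shannon sampling theorem,
the minimum sampling rate (Nyquist rate) must be at least 2 * f_max.
Nyquist rate = 2 * 5/2 kHz = 5 kHz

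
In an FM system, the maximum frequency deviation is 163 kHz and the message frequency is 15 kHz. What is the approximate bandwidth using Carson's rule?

Carson's rule: BW = 2*(delta_f + f_m)
= 2*(163 + 15) kHz = 356 kHz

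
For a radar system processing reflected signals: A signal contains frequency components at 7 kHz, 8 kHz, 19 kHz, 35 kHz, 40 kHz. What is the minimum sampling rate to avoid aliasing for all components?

The highest frequency component is f_max = 40 kHz.
Nyquist rate = 2 * f_max = 2 * 40 kHz = 80 kHz.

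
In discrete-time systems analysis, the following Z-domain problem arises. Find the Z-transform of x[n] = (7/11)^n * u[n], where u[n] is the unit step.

The Z-transform of a^n * u[n] is z/(z-a) for |z| > |a|.
Here a = 7/11, so X(z) = z/(z - (7/11)) = 11z/(11z - 7)
ROC: |z| > 7/11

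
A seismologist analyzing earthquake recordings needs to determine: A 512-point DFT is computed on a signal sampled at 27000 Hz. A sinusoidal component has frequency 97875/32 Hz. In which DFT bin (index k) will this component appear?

DFT frequency resolution = f_s/N = 27000/512 = 3375/64 Hz
Bin index k = f_signal / resolution = 97875/32 / 3375/64 = 58
The signal frequency 97875/32 Hz falls in DFT bin k = 58.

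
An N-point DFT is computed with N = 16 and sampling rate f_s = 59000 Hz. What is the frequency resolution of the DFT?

DFT frequency resolution = f_s / N
= 59000 / 16 = 7375/2 Hz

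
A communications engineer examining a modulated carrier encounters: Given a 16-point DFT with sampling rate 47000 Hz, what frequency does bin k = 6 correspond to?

The frequency of DFT bin k is: f_k = k * f_s / N
f_6 = 6 * 47000 / 16 = 17625 Hz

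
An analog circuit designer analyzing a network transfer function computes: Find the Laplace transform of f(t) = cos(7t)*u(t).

Standard pair: cos(wt)*u(t) <-> s/(s^2+w^2)
With w = 7: L{cos(7t)*u(t)} = s/(s^2+49)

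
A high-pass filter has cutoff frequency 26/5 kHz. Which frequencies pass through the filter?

A high-pass filter passes all frequencies above the cutoff frequency 26/5 kHz and attenuates lower frequencies.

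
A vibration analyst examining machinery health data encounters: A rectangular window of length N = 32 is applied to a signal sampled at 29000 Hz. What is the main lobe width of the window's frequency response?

For a rectangular window of length N,
the main lobe width in frequency is 2*f_s/N.
= 2*29000/32 = 3625/2 Hz
This determines the minimum frequency separation for resolving two sinusoids.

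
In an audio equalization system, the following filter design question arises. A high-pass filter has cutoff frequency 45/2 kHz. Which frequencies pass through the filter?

A high-pass filter passes all frequencies above the cutoff frequency 45/2 kHz and attenuates lower frequencies.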